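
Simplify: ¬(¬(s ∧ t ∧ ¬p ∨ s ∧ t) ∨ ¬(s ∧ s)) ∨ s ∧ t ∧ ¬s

¬(¬(s ∧ t ∧ ¬p ∨ s ∧ t) ∨ ¬(s ∧ s)) ∨ s ∧ t ∧ ¬s
= ¬(¬(s ∧ t ∧ ¬p ∨ s ∧ t) ∨ ¬s) ∨ s ∧ t ∧ ¬s   [idempotence]
= ¬(¬(s ∧ t) ∨ ¬s) ∨ s ∧ t ∧ ¬s   [absorption]
= s ∧ t ∧ s ∨ s ∧ t ∧ ¬s   [De Morgan]
= s ∧ t   [distribution]

s ∧ t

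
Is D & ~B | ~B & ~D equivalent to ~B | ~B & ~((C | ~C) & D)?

E1: D & ~B | ~B & ~D
    = ~B   [distribution]
E2: ~B | ~B & ~((C | ~C) & D)
    = ~B | ~B & ~D   [complement / identity]
    = ~B   [absorption]
Both reduce to ~B, so they are equivalent.

Yes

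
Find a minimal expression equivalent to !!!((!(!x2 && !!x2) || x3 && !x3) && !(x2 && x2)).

!!!((!(!x2 && !!x2) || x3 && !x3) && !(x2 && x2))
= !!!(!(!x2 && !!x2) && !(x2 && x2))
= !!(!x2 && !!x2 || x2 && x2)
= !!(!x2 && x2 || x2 && x2)
= !!x2
= x2

x2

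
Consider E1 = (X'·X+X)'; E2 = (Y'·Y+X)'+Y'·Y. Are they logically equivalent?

E1: (X'·X+X)'
    = X'   [complement / identity]
E2: (Y'·Y+X)'+Y'·Y
    = (Y'·Y+X)'   [complement / identity]
    = X'   [complement / identity]
Both reduce to X', so they are equivalent.

Yes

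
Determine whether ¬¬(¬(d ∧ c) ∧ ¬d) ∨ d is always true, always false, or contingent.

always true

¬¬(¬(d ∧ c) ∧ ¬d) ∨ d
= ¬(d ∧ c ∨ d) ∨ d   — De Morgan
= ¬d ∨ d   — absorption
= True   — complement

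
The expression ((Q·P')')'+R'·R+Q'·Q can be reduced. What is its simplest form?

((Q·P')')'+R'·R+Q'·Q
= ((Q·P')')'+R'·R   [complement / identity]
= ((Q·P')')'   [complement / identity]
= Q·P'   [double negation]

Q·P'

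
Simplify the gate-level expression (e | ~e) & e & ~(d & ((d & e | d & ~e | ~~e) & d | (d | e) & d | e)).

e & ~d

(e | ~e) & e & ~(d & ((d & e | d & ~e | ~~e) & d | (d | e) & d | e))
= (e | ~e) & e & ~(d & ((d | ~~e) & d | (d | e) & d | e))   — distribution
= (e | ~e) & e & ~(d & ((d | e) & d | (d | e) & d | e))   — double negation
= (e | ~e) & e & ~(d & ((d | e) & d | e))   — idempotence
= e & ~(d & ((d | e) & d | e))   — complement / identity
= e & ~(d & (d | e))   — absorption
= e & ~d   — absorption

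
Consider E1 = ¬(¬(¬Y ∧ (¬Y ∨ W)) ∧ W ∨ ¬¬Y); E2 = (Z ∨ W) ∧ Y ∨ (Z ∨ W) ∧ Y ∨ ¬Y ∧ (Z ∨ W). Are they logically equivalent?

No

E1: ¬(¬(¬Y ∧ (¬Y ∨ W)) ∧ W ∨ ¬¬Y)
    = ¬(¬¬Y ∧ W ∨ ¬¬Y)
    = ¬¬¬Y
    = ¬Y
E2: (Z ∨ W) ∧ Y ∨ (Z ∨ W) ∧ Y ∨ ¬Y ∧ (Z ∨ W)
    = (Z ∨ W) ∧ Y ∨ ¬Y ∧ (Z ∨ W)
    = Z ∨ W
These differ: at W=0, Y=1, Z=1, E1 = 0 but E2 = 1.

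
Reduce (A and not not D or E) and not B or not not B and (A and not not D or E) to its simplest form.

(A and not not D or E) and not B or not not B and (A and not not D or E)
= (A and not not D or E) and not B or B and (A and not not D or E)   (double negation)
= A and not not D or E   (distribution)
= A and D or E   (double negation)

A and D or E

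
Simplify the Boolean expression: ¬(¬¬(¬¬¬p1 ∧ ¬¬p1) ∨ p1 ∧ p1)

¬(¬¬(¬¬¬p1 ∧ ¬¬p1) ∨ p1 ∧ p1)
= ¬(¬(¬¬p1 ∨ ¬p1) ∨ p1 ∧ p1)   (De Morgan)
= ¬(¬p1 ∧ p1 ∨ p1 ∧ p1)   (De Morgan)
= ¬p1   (distribution)

¬p1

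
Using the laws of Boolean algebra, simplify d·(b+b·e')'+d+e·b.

d+e·b

d·(b+b·e')'+d+e·b
= d·b'+d+e·b   — absorption
= d+e·b   — absorption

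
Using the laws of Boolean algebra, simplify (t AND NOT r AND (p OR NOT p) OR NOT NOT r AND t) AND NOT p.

t AND NOT p

(t AND NOT r AND (p OR NOT p) OR NOT NOT r AND t) AND NOT p
= (t AND NOT r AND (p OR NOT p) OR r AND t) AND NOT p   (double negation)
= (t AND NOT r OR r AND t) AND NOT p   (complement / identity)
= t AND NOT p   (distribution)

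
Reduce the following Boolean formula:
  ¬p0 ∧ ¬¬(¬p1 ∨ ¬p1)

¬p0 ∧ ¬p1

¬p0 ∧ ¬¬(¬p1 ∨ ¬p1)
= ¬p0 ∧ (¬p1 ∨ ¬p1)   (double negation)
= ¬p0 ∧ ¬p1   (idempotence)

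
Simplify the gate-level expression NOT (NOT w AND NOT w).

w

NOT (NOT w AND NOT w)
= NOT NOT w   [idempotence]
= w   [double negation]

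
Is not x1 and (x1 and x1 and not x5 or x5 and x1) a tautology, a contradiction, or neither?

contradiction

not x1 and (x1 and x1 and not x5 or x5 and x1)
= not x1 and (x1 and not x5 or x5 and x1)   [idempotence]
= not x1 and x1   [distribution]
= False   [complement]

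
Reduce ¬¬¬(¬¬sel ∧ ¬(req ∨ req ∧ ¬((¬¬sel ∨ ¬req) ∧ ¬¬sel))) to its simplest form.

¬¬¬(¬¬sel ∧ ¬(req ∨ req ∧ ¬((¬¬sel ∨ ¬req) ∧ ¬¬sel)))
= ¬¬¬(¬¬sel ∧ ¬(req ∨ req ∧ ¬¬¬sel))
= ¬¬¬(¬¬sel ∧ ¬(req ∨ req ∧ ¬sel))
= ¬¬¬(¬¬sel ∧ ¬req)
= ¬(¬¬sel ∧ ¬req)
= ¬sel ∨ req

¬sel ∨ req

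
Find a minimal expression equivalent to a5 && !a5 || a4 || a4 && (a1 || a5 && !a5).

a4

a5 && !a5 || a4 || a4 && (a1 || a5 && !a5)
= a5 && !a5 || a4 || a4 && a1   [complement / identity]
= a5 && !a5 || a4   [absorption]
= a4   [complement / identity]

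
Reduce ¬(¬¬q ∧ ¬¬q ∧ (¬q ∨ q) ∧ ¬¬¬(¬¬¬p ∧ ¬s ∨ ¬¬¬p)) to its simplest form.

¬q ∨ ¬p

¬(¬¬q ∧ ¬¬q ∧ (¬q ∨ q) ∧ ¬¬¬(¬¬¬p ∧ ¬s ∨ ¬¬¬p))
= ¬(¬¬q ∧ (¬q ∨ q) ∧ ¬¬¬(¬¬¬p ∧ ¬s ∨ ¬¬¬p))   (idempotence)
= ¬(¬¬q ∧ ¬¬¬(¬¬¬p ∧ ¬s ∨ ¬¬¬p))   (complement / identity)
= ¬(¬¬q ∧ ¬¬¬¬¬¬p)   (absorption)
= ¬(¬¬q ∧ ¬¬¬¬p)   (double negation)
= ¬q ∨ ¬¬¬p   (De Morgan)
= ¬q ∨ ¬p   (double negation)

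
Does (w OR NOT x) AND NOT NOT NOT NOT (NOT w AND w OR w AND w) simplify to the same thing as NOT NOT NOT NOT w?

E1: (w OR NOT x) AND NOT NOT NOT NOT (NOT w AND w OR w AND w)
    = (w OR NOT x) AND NOT NOT NOT NOT w   (distribution)
    = (w OR NOT x) AND NOT NOT w   (double negation)
    = (w OR NOT x) AND w   (double negation)
    = w   (absorption)
E2: NOT NOT NOT NOT w
    = NOT NOT w   (double negation)
    = w   (double negation)
Both reduce to w, so they are equivalent.

Yes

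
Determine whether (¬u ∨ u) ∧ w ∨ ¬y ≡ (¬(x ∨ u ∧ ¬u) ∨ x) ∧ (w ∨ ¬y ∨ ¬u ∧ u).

Yes

E1: (¬u ∨ u) ∧ w ∨ ¬y
    = w ∨ ¬y   [complement / identity]
E2: (¬(x ∨ u ∧ ¬u) ∨ x) ∧ (w ∨ ¬y ∨ ¬u ∧ u)
    = (¬(x ∨ u ∧ ¬u) ∨ x) ∧ (w ∨ ¬y)   [complement / identity]
    = (¬x ∨ x) ∧ (w ∨ ¬y)   [complement / identity]
    = w ∨ ¬y   [complement / identity]
Both reduce to w ∨ ¬y, so they are equivalent.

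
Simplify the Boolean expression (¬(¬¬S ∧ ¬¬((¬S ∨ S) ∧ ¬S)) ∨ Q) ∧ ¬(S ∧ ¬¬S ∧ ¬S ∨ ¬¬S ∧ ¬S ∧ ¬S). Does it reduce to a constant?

True

(¬(¬¬S ∧ ¬¬((¬S ∨ S) ∧ ¬S)) ∨ Q) ∧ ¬(S ∧ ¬¬S ∧ ¬S ∨ ¬¬S ∧ ¬S ∧ ¬S)
= (¬(¬¬S ∧ (¬S ∨ S) ∧ ¬S) ∨ Q) ∧ ¬(S ∧ ¬¬S ∧ ¬S ∨ ¬¬S ∧ ¬S ∧ ¬S)   [double negation]
= (¬(¬¬S ∧ ¬S) ∨ Q) ∧ ¬(S ∧ ¬¬S ∧ ¬S ∨ ¬¬S ∧ ¬S ∧ ¬S)   [complement / identity]
= (¬(¬¬S ∧ ¬S) ∨ Q) ∧ ¬(¬¬S ∧ ¬S)   [distribution]
= ¬(¬¬S ∧ ¬S)   [absorption]
= ¬S ∨ S   [De Morgan]
= True   [complement]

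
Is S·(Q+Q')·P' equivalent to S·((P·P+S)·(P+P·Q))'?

E1: S·(Q+Q')·P'
    = S·P'
E2: S·((P·P+S)·(P+P·Q))'
    = S·((P·P+S)·P)'
    = S·((P+S)·P)'
    = S·P'
Both reduce to S·P', so they are equivalent.

Yes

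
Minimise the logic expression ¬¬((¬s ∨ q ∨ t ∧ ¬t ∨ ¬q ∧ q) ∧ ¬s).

¬¬((¬s ∨ q ∨ t ∧ ¬t ∨ ¬q ∧ q) ∧ ¬s)
= ¬¬((¬s ∨ q ∨ t ∧ ¬t) ∧ ¬s)   — complement / identity
= ¬¬((¬s ∨ q) ∧ ¬s)   — complement / identity
= ¬¬¬s   — absorption
= ¬s   — double negation

¬s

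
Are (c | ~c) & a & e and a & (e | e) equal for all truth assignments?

E1: (c | ~c) & a & e
    = a & e   — complement / identity
E2: a & (e | e)
    = a & e   — idempotence
Both reduce to a & e, so they are equivalent.

Yes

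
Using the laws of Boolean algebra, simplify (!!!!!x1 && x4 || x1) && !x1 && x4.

!x1 && x4

(!!!!!x1 && x4 || x1) && !x1 && x4
= (!!!x1 && x4 || x1) && !x1 && x4   [double negation]
= (!x1 && x4 || x1) && !x1 && x4   [double negation]
= !x1 && x4   [absorption]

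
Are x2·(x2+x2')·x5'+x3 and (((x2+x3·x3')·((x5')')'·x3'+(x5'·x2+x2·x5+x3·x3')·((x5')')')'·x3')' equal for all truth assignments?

E1: x2·(x2+x2')·x5'+x3
    = x2·x5'+x3
E2: (((x2+x3·x3')·((x5')')'·x3'+(x5'·x2+x2·x5+x3·x3')·((x5')')')'·x3')'
    = (x2+x3·x3')·((x5')')'·x3'+(x5'·x2+x2·x5+x3·x3')·((x5')')'+x3
    = (x2+x3·x3')·((x5')')'·x3'+(x2+x3·x3')·((x5')')'+x3
    = (x2+x3·x3')·((x5')')'+x3
    = x2·((x5')')'+x3
    = x2·x5'+x3
Both reduce to x2·x5'+x3, so they are equivalent.

Yes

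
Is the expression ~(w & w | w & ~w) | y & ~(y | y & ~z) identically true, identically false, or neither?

neither

~(w & w | w & ~w) | y & ~(y | y & ~z)
= ~(w & w | w & ~w) | y & ~y   (absorption)
= ~w | y & ~y   (distribution)
= ~w   (complement / identity)
This depends on w, so it is not a constant.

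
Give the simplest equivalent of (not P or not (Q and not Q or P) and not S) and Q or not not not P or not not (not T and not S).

not P or not T and not S

(not P or not (Q and not Q or P) and not S) and Q or not not not P or not not (not T and not S)
= (not P or not (Q and not Q or P) and not S) and Q or not P or not not (not T and not S)
= (not P or not (Q and not Q or P) and not S) and Q or not P or not T and not S
= (not P or not P and not S) and Q or not P or not T and not S
= not P and Q or not P or not T and not S
= not P or not T and not S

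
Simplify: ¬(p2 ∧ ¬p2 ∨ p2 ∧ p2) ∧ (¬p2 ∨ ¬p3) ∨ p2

¬(p2 ∧ ¬p2 ∨ p2 ∧ p2) ∧ (¬p2 ∨ ¬p3) ∨ p2
= ¬p2 ∧ (¬p2 ∨ ¬p3) ∨ p2   (distribution)
= ¬p2 ∨ p2   (absorption)
= True   (complement)

True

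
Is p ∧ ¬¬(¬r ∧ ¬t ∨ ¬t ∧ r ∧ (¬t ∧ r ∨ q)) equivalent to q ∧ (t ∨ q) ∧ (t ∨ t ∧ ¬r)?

No

E1: p ∧ ¬¬(¬r ∧ ¬t ∨ ¬t ∧ r ∧ (¬t ∧ r ∨ q))
    = p ∧ ¬¬(¬r ∧ ¬t ∨ ¬t ∧ r)
    = p ∧ ¬¬¬t
    = p ∧ ¬t
E2: q ∧ (t ∨ q) ∧ (t ∨ t ∧ ¬r)
    = q ∧ (t ∨ q) ∧ t
    = q ∧ t
These differ: at p=1, q=1, r=0, t=1, E1 = 0 but E2 = 1.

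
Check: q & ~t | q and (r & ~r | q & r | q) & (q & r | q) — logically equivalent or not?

E1: q & ~t | q
    = q   (absorption)
E2: (r & ~r | q & r | q) & (q & r | q)
    = (q & r | q) & (q & r | q)   (complement / identity)
    = q & r | q   (idempotence)
    = q   (absorption)
Both reduce to q, so they are equivalent.

Yes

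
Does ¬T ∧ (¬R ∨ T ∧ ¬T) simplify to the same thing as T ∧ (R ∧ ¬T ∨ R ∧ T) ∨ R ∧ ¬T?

E1: ¬T ∧ (¬R ∨ T ∧ ¬T)
    = ¬T ∧ ¬R   [complement / identity]
E2: T ∧ (R ∧ ¬T ∨ R ∧ T) ∨ R ∧ ¬T
    = T ∧ R ∨ R ∧ ¬T   [distribution]
    = R   [distribution]
These differ: at R=1, T=0, E1 = 0 but E2 = 1.

No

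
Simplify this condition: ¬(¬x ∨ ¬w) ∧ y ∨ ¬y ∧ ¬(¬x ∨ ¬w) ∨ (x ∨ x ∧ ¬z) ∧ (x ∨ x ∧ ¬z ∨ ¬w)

¬(¬x ∨ ¬w) ∧ y ∨ ¬y ∧ ¬(¬x ∨ ¬w) ∨ (x ∨ x ∧ ¬z) ∧ (x ∨ x ∧ ¬z ∨ ¬w)
= ¬(¬x ∨ ¬w) ∧ y ∨ ¬y ∧ ¬(¬x ∨ ¬w) ∨ x ∨ x ∧ ¬z
= ¬(¬x ∨ ¬w) ∧ y ∨ ¬y ∧ ¬(¬x ∨ ¬w) ∨ x
= ¬(¬x ∨ ¬w) ∨ x
= x ∧ w ∨ x
= x

x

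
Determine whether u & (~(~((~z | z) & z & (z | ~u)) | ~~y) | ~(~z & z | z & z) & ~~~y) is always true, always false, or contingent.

contingent

u & (~(~((~z | z) & z & (z | ~u)) | ~~y) | ~(~z & z | z & z) & ~~~y)
= u & ((~z | z) & z & (z | ~u) & ~y | ~(~z & z | z & z) & ~~~y)   (De Morgan)
= u & (z & (z | ~u) & ~y | ~(~z & z | z & z) & ~~~y)   (complement / identity)
= u & (z & (z | ~u) & ~y | ~z & ~~~y)   (distribution)
= u & (z & (z | ~u) & ~y | ~z & ~y)   (double negation)
= u & (z & ~y | ~z & ~y)   (absorption)
= u & ~y   (distribution)
This depends on u, y, so it is not a constant.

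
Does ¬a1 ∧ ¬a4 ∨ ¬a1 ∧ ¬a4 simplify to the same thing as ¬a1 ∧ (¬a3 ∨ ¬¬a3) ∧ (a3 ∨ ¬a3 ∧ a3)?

E1: ¬a1 ∧ ¬a4 ∨ ¬a1 ∧ ¬a4
    = ¬a1 ∧ ¬a4   (idempotence)
E2: ¬a1 ∧ (¬a3 ∨ ¬¬a3) ∧ (a3 ∨ ¬a3 ∧ a3)
    = ¬a1 ∧ (¬a3 ∨ ¬¬a3) ∧ a3   (complement / identity)
    = ¬a1 ∧ (¬a3 ∨ a3) ∧ a3   (double negation)
    = ¬a1 ∧ a3   (complement / identity)
These differ: at a1=0, a3=1, a4=1, E1 = 0 but E2 = 1.

No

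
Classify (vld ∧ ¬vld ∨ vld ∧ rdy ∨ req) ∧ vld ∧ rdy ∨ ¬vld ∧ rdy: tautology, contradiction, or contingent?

contingent

(vld ∧ ¬vld ∨ vld ∧ rdy ∨ req) ∧ vld ∧ rdy ∨ ¬vld ∧ rdy
= (vld ∧ rdy ∨ req) ∧ vld ∧ rdy ∨ ¬vld ∧ rdy   [complement / identity]
= vld ∧ rdy ∨ ¬vld ∧ rdy   [absorption]
= rdy   [distribution]
This depends on rdy, so it is not a constant.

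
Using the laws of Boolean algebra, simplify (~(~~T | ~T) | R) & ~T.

(~(~~T | ~T) | R) & ~T
= (~T & T | R) & ~T   — De Morgan
= R & ~T   — complement / identity

R & ~T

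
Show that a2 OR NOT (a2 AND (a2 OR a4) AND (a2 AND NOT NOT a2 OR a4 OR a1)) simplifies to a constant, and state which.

TRUE

a2 OR NOT (a2 AND (a2 OR a4) AND (a2 AND NOT NOT a2 OR a4 OR a1))
= a2 OR NOT (a2 AND (a2 OR a4) AND (a2 AND a2 OR a4 OR a1))   — double negation
= a2 OR NOT (a2 AND (a2 OR a4) AND (a2 OR a4 OR a1))   — idempotence
= a2 OR NOT (a2 AND (a2 OR a4))   — absorption
= a2 OR NOT a2   — absorption
= TRUE   — complement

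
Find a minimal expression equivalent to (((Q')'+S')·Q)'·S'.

Q'·S'

(((Q')'+S')·Q)'·S'
= ((Q+S')·Q)'·S'
= Q'·S'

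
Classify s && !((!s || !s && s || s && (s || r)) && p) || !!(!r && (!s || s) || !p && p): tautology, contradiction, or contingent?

s && !((!s || !s && s || s && (s || r)) && p) || !!(!r && (!s || s) || !p && p)
= s && !((!s || !s && s || s && (s || r)) && p) || !!(!r && (!s || s))   [complement / identity]
= s && !((!s || !s && s || s && (s || r)) && p) || !!!r   [complement / identity]
= s && !((!s || !s && s || s) && p) || !!!r   [absorption]
= s && !((!s || !s && s || s) && p) || !r   [double negation]
= s && !((!s || s) && p) || !r   [complement / identity]
= s && !p || !r   [complement / identity]
This depends on p, r, s, so it is not a constant.

contingent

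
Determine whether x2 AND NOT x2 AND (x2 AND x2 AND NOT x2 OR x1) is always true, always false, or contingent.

always false

x2 AND NOT x2 AND (x2 AND x2 AND NOT x2 OR x1)
= x2 AND NOT x2 AND (x2 AND NOT x2 OR x1)
= x2 AND NOT x2
= FALSE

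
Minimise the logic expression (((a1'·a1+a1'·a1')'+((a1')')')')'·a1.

a1

(((a1'·a1+a1'·a1')'+((a1')')')')'·a1
= (((a1')'+((a1')')')')'·a1   — distribution
= (a1'·(a1')')'·a1   — De Morgan
= (a1+a1')·a1   — De Morgan
= a1   — complement / identity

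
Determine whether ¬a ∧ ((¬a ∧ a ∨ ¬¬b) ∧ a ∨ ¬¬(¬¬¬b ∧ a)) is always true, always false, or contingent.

always false

¬a ∧ ((¬a ∧ a ∨ ¬¬b) ∧ a ∨ ¬¬(¬¬¬b ∧ a))
= ¬a ∧ ((¬a ∧ a ∨ ¬¬b) ∧ a ∨ ¬¬(¬b ∧ a))   — double negation
= ¬a ∧ ((¬a ∧ a ∨ b) ∧ a ∨ ¬¬(¬b ∧ a))   — double negation
= ¬a ∧ ((¬a ∧ a ∨ b) ∧ a ∨ ¬b ∧ a)   — double negation
= ¬a ∧ (b ∧ a ∨ ¬b ∧ a)   — complement / identity
= ¬a ∧ a   — distribution
= False   — complement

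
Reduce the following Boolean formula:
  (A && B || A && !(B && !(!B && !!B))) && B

A && B

(A && B || A && !(B && !(!B && !!B))) && B
= (A && B || A && !(B && (B || !B))) && B   — De Morgan
= (A && B || A && !B) && B   — complement / identity
= A && B   — distribution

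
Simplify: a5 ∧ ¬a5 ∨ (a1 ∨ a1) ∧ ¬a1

a5 ∧ ¬a5 ∨ (a1 ∨ a1) ∧ ¬a1
= (a1 ∨ a1) ∧ ¬a1   — complement / identity
= a1 ∧ ¬a1   — idempotence
= False   — complement

False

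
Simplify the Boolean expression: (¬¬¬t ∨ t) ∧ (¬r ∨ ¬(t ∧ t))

¬r ∨ ¬t

(¬¬¬t ∨ t) ∧ (¬r ∨ ¬(t ∧ t))
= (¬t ∨ t) ∧ (¬r ∨ ¬(t ∧ t))
= (¬t ∨ t) ∧ (¬r ∨ ¬t)
= ¬r ∨ ¬t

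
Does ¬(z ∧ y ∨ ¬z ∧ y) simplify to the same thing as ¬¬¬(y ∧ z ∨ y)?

Yes

E1: ¬(z ∧ y ∨ ¬z ∧ y)
    = ¬y
E2: ¬¬¬(y ∧ z ∨ y)
    = ¬¬¬y
    = ¬y
Both reduce to ¬y, so they are equivalent.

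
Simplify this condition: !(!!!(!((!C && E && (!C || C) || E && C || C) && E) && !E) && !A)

!(!!!(!((!C && E && (!C || C) || E && C || C) && E) && !E) && !A)
= !(!!!(!((!C && E || E && C || C) && E) && !E) && !A)
= !(!!!(!((E || C) && E) && !E) && !A)
= !(!!!(!E && !E) && !A)
= !(!!!!E && !A)
= !!!E || A
= !E || A

!E || A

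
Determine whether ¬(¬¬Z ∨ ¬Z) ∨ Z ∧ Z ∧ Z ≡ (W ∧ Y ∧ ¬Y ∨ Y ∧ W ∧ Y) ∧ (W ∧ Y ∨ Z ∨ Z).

E1: ¬(¬¬Z ∨ ¬Z) ∨ Z ∧ Z ∧ Z
    = ¬Z ∧ Z ∨ Z ∧ Z ∧ Z   (De Morgan)
    = ¬Z ∧ Z ∨ Z ∧ Z   (idempotence)
    = Z   (distribution)
E2: (W ∧ Y ∧ ¬Y ∨ Y ∧ W ∧ Y) ∧ (W ∧ Y ∨ Z ∨ Z)
    = W ∧ Y ∧ (W ∧ Y ∨ Z ∨ Z)   (distribution)
    = W ∧ Y ∧ (W ∧ Y ∨ Z)   (idempotence)
    = W ∧ Y   (absorption)
These differ: at W=1, Y=0, Z=1, E1 = 1 but E2 = 0.

No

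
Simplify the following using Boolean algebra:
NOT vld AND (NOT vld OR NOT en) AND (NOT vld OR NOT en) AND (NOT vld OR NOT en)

NOT vld

NOT vld AND (NOT vld OR NOT en) AND (NOT vld OR NOT en) AND (NOT vld OR NOT en)
= NOT vld AND (NOT vld OR NOT en) AND (NOT vld OR NOT en)   (idempotence)
= NOT vld AND (NOT vld OR NOT en)   (idempotence)
= NOT vld   (absorption)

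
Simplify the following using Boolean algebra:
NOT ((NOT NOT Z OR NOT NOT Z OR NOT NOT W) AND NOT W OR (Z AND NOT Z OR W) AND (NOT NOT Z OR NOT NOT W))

NOT Z AND NOT W

NOT ((NOT NOT Z OR NOT NOT Z OR NOT NOT W) AND NOT W OR (Z AND NOT Z OR W) AND (NOT NOT Z OR NOT NOT W))
= NOT ((NOT NOT Z OR NOT NOT W) AND NOT W OR (Z AND NOT Z OR W) AND (NOT NOT Z OR NOT NOT W))
= NOT ((NOT NOT Z OR NOT NOT W) AND NOT W OR W AND (NOT NOT Z OR NOT NOT W))
= NOT (NOT NOT Z OR NOT NOT W)
= NOT Z AND NOT W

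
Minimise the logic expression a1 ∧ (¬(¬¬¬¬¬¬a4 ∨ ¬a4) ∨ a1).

a1

a1 ∧ (¬(¬¬¬¬¬¬a4 ∨ ¬a4) ∨ a1)
= a1 ∧ (¬(¬¬¬¬a4 ∨ ¬a4) ∨ a1)   [double negation]
= a1 ∧ (¬(¬¬a4 ∨ ¬a4) ∨ a1)   [double negation]
= a1 ∧ (¬a4 ∧ a4 ∨ a1)   [De Morgan]
= a1 ∧ a1   [complement / identity]
= a1   [idempotence]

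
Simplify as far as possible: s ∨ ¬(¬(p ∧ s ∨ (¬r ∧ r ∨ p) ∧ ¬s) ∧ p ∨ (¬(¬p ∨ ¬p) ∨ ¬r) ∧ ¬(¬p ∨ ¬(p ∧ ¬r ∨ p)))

s ∨ ¬(¬(p ∧ s ∨ (¬r ∧ r ∨ p) ∧ ¬s) ∧ p ∨ (¬(¬p ∨ ¬p) ∨ ¬r) ∧ ¬(¬p ∨ ¬(p ∧ ¬r ∨ p)))
= s ∨ ¬(¬(p ∧ s ∨ (¬r ∧ r ∨ p) ∧ ¬s) ∧ p ∨ (¬(¬p ∨ ¬p) ∨ ¬r) ∧ ¬(¬p ∨ ¬p))   — absorption
= s ∨ ¬(¬(p ∧ s ∨ (¬r ∧ r ∨ p) ∧ ¬s) ∧ p ∨ ¬(¬p ∨ ¬p))   — absorption
= s ∨ ¬(¬(p ∧ s ∨ (¬r ∧ r ∨ p) ∧ ¬s) ∧ p ∨ p ∧ p)   — De Morgan
= s ∨ ¬(¬(p ∧ s ∨ p ∧ ¬s) ∧ p ∨ p ∧ p)   — complement / identity
= s ∨ ¬(¬p ∧ p ∨ p ∧ p)   — distribution
= s ∨ ¬p   — distribution

s ∨ ¬p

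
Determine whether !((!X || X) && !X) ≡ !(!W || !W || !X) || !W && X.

E1: !((!X || X) && !X)
    = !!X
    = X
E2: !(!W || !W || !X) || !W && X
    = !(!W || !X) || !W && X
    = W && X || !W && X
    = X
Both reduce to X, so they are equivalent.

Yes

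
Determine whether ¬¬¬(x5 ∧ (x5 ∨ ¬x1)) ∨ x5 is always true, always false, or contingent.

always true

¬¬¬(x5 ∧ (x5 ∨ ¬x1)) ∨ x5
= ¬¬¬x5 ∨ x5
= ¬x5 ∨ x5
= True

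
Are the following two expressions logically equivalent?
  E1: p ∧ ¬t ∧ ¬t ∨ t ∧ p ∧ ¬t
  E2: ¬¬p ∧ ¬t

E1: p ∧ ¬t ∧ ¬t ∨ t ∧ p ∧ ¬t
    = p ∧ ¬t
E2: ¬¬p ∧ ¬t
    = p ∧ ¬t
Both reduce to p ∧ ¬t, so they are equivalent.

Yes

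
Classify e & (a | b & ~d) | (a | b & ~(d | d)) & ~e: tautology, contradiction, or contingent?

contingent

e & (a | b & ~d) | (a | b & ~(d | d)) & ~e
= e & (a | b & ~d) | (a | b & ~d) & ~e   — idempotence
= a | b & ~d   — distribution
This depends on a, b, d, so it is not a constant.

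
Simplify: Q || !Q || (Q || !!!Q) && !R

Q || !Q || (Q || !!!Q) && !R
= Q || !Q || (Q || !Q) && !R   (double negation)
= Q || !Q   (absorption)
= true   (complement)

true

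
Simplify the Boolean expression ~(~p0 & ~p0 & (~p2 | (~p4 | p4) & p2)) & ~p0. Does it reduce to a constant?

~(~p0 & ~p0 & (~p2 | (~p4 | p4) & p2)) & ~p0
= ~(~p0 & ~p0 & (~p2 | p2)) & ~p0   [complement / identity]
= ~(~p0 & ~p0) & ~p0   [complement / identity]
= (p0 | p0) & ~p0   [De Morgan]
= p0 & ~p0   [idempotence]
= 0   [complement]

0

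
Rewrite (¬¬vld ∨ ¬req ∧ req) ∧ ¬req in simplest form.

(¬¬vld ∨ ¬req ∧ req) ∧ ¬req
= (vld ∨ ¬req ∧ req) ∧ ¬req   (double negation)
= vld ∧ ¬req   (complement / identity)

vld ∧ ¬req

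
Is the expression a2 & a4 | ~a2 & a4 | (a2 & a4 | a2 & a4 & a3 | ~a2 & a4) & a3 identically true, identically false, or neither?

neither

a2 & a4 | ~a2 & a4 | (a2 & a4 | a2 & a4 & a3 | ~a2 & a4) & a3
= a2 & a4 | ~a2 & a4 | (a2 & a4 | ~a2 & a4) & a3   — absorption
= a2 & a4 | ~a2 & a4   — absorption
= a4   — distribution
This depends on a4, so it is not a constant.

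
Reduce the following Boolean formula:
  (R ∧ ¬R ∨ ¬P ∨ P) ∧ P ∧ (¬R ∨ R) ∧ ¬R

(R ∧ ¬R ∨ ¬P ∨ P) ∧ P ∧ (¬R ∨ R) ∧ ¬R
= (R ∧ ¬R ∨ ¬P ∨ P) ∧ P ∧ ¬R   — complement / identity
= (¬P ∨ P) ∧ P ∧ ¬R   — complement / identity
= P ∧ ¬R   — complement / identity

P ∧ ¬R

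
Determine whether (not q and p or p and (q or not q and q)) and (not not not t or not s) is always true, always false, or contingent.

(not q and p or p and (q or not q and q)) and (not not not t or not s)
= (not q and p or p and q) and (not not not t or not s)   — complement / identity
= (not q and p or p and q) and (not t or not s)   — double negation
= p and (not t or not s)   — distribution
This depends on p, s, t, so it is not a constant.

contingent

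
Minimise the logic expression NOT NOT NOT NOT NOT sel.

NOT NOT NOT NOT NOT sel
= NOT NOT NOT sel   — double negation
= NOT sel   — double negation

NOT sel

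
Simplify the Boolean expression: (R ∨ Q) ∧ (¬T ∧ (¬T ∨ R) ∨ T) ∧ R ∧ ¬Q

R ∧ ¬Q

(R ∨ Q) ∧ (¬T ∧ (¬T ∨ R) ∨ T) ∧ R ∧ ¬Q
= (R ∨ Q) ∧ (¬T ∨ T) ∧ R ∧ ¬Q   — absorption
= (R ∨ Q) ∧ R ∧ ¬Q   — complement / identity
= R ∧ ¬Q   — absorption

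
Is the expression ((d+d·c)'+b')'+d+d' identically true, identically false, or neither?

identically true

((d+d·c)'+b')'+d+d'
= (d'+b')'+d+d'   (absorption)
= d·b+d+d'   (De Morgan)
= d+d'   (absorption)
= 1   (complement)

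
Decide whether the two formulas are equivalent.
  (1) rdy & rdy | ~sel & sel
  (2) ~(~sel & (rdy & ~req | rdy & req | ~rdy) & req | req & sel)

No

E1: rdy & rdy | ~sel & sel
    = rdy | ~sel & sel
    = rdy
E2: ~(~sel & (rdy & ~req | rdy & req | ~rdy) & req | req & sel)
    = ~(~sel & (rdy | ~rdy) & req | req & sel)
    = ~(~sel & req | req & sel)
    = ~req
These differ: at rdy=0, req=0, sel=1, E1 = 0 but E2 = 1.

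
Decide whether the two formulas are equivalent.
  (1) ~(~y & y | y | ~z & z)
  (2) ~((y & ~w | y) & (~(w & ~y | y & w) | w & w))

Yes

E1: ~(~y & y | y | ~z & z)
    = ~(~y & y | y)   — complement / identity
    = ~y   — complement / identity
E2: ~((y & ~w | y) & (~(w & ~y | y & w) | w & w))
    = ~((y & ~w | y) & (~(w & ~y | y & w) | w))   — idempotence
    = ~(y & (~(w & ~y | y & w) | w))   — absorption
    = ~(y & (~w | w))   — distribution
    = ~y   — complement / identity
Both reduce to ~y, so they are equivalent.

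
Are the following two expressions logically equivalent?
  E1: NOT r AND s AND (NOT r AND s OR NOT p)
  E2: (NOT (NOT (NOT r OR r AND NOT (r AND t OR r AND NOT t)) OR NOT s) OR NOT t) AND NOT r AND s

E1: NOT r AND s AND (NOT r AND s OR NOT p)
    = NOT r AND s   (absorption)
E2: (NOT (NOT (NOT r OR r AND NOT (r AND t OR r AND NOT t)) OR NOT s) OR NOT t) AND NOT r AND s
    = (NOT (NOT (NOT r OR r AND NOT r) OR NOT s) OR NOT t) AND NOT r AND s   (distribution)
    = (NOT (NOT NOT r OR NOT s) OR NOT t) AND NOT r AND s   (complement / identity)
    = (NOT r AND s OR NOT t) AND NOT r AND s   (De Morgan)
    = NOT r AND s   (absorption)
Both reduce to NOT r AND s, so they are equivalent.

Yes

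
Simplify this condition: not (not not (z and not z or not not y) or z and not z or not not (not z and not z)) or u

not (not not (z and not z or not not y) or z and not z or not not (not z and not z)) or u
= not (not not not not y or z and not z or not not (not z and not z)) or u   [complement / identity]
= not (not not not not y or not not (not z and not z)) or u   [complement / identity]
= not (not not not not y or not not not z) or u   [idempotence]
= not (not not not not y or not z) or u   [double negation]
= not (not not y or not z) or u   [double negation]
= not y and z or u   [De Morgan]

not y and z or u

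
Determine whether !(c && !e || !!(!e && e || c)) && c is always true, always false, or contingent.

always false

!(c && !e || !!(!e && e || c)) && c
= !(c && !e || !!c) && c   (complement / identity)
= !(c && !e || c) && c   (double negation)
= !c && c   (absorption)
= false   (complement)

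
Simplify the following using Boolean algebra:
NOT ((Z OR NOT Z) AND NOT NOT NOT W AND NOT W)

W

NOT ((Z OR NOT Z) AND NOT NOT NOT W AND NOT W)
= NOT (NOT NOT NOT W AND NOT W)   (complement / identity)
= NOT (NOT W AND NOT W)   (double negation)
= NOT NOT W   (idempotence)
= W   (double negation)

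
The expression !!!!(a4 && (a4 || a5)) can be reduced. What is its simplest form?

a4

!!!!(a4 && (a4 || a5))
= !!!!a4
= !!a4
= a4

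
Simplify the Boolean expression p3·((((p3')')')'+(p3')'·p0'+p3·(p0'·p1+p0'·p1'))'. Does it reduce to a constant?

p3·((((p3')')')'+(p3')'·p0'+p3·(p0'·p1+p0'·p1'))'
= p3·((((p3')')')'+(p3')'·p0'+p3·p0')'   — distribution
= p3·((p3')'+(p3')'·p0'+p3·p0')'   — double negation
= p3·((p3')'+p3·p0')'   — absorption
= p3·(p3+p3·p0')'   — double negation
= p3·p3'   — absorption
= 0   — complement

0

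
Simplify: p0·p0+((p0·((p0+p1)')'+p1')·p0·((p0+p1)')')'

1

p0·p0+((p0·((p0+p1)')'+p1')·p0·((p0+p1)')')'
= p0·p0+(p0·((p0+p1)')')'   (absorption)
= p0·p0+(p0·(p0+p1))'   (double negation)
= p0·p0+p0'   (absorption)
= p0+p0'   (idempotence)
= 1   (complement)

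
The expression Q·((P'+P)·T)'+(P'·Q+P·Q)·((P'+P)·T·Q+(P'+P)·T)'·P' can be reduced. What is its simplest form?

Q·((P'+P)·T)'+(P'·Q+P·Q)·((P'+P)·T·Q+(P'+P)·T)'·P'
= Q·((P'+P)·T)'+(P'·Q+P·Q)·((P'+P)·T)'·P'   — absorption
= Q·((P'+P)·T)'+Q·((P'+P)·T)'·P'   — distribution
= Q·((P'+P)·T)'   — absorption
= Q·T'   — complement / identity

Q·T'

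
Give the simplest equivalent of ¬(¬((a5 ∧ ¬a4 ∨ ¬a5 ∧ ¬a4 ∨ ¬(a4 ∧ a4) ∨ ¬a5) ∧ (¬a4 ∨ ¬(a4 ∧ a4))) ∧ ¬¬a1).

¬a4 ∨ ¬a1

¬(¬((a5 ∧ ¬a4 ∨ ¬a5 ∧ ¬a4 ∨ ¬(a4 ∧ a4) ∨ ¬a5) ∧ (¬a4 ∨ ¬(a4 ∧ a4))) ∧ ¬¬a1)
= ¬(¬((¬a4 ∨ ¬(a4 ∧ a4) ∨ ¬a5) ∧ (¬a4 ∨ ¬(a4 ∧ a4))) ∧ ¬¬a1)   (distribution)
= ¬(¬(¬a4 ∨ ¬(a4 ∧ a4)) ∧ ¬¬a1)   (absorption)
= ¬a4 ∨ ¬(a4 ∧ a4) ∨ ¬a1   (De Morgan)
= ¬a4 ∨ ¬a4 ∨ ¬a1   (idempotence)
= ¬a4 ∨ ¬a1   (idempotence)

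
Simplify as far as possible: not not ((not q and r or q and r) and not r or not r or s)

not not ((not q and r or q and r) and not r or not r or s)
= not not (r and not r or not r or s)
= r and not r or not r or s
= not r or s

not r or s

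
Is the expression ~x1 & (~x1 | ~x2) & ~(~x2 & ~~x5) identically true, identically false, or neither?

~x1 & (~x1 | ~x2) & ~(~x2 & ~~x5)
= ~x1 & (~x1 | ~x2) & (x2 | ~x5)   [De Morgan]
= ~x1 & (x2 | ~x5)   [absorption]
This depends on x1, x2, x5, so it is not a constant.

neither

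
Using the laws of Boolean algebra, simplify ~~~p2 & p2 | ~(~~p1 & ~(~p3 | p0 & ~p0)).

~~~p2 & p2 | ~(~~p1 & ~(~p3 | p0 & ~p0))
= ~p2 & p2 | ~(~~p1 & ~(~p3 | p0 & ~p0))   — double negation
= ~p2 & p2 | ~p1 | ~p3 | p0 & ~p0   — De Morgan
= ~p1 | ~p3 | p0 & ~p0   — complement / identity
= ~p1 | ~p3   — complement / identity

~p1 | ~p3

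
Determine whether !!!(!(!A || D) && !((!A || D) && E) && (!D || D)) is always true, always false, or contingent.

!!!(!(!A || D) && !((!A || D) && E) && (!D || D))
= !!!(!(!A || D) && !((!A || D) && E))   [complement / identity]
= !!(!A || D || (!A || D) && E)   [De Morgan]
= !A || D || (!A || D) && E   [double negation]
= !A || D   [absorption]
This depends on A, D, so it is not a constant.

contingent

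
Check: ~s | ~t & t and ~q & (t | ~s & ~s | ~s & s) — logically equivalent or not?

No

E1: ~s | ~t & t
    = ~s
E2: ~q & (t | ~s & ~s | ~s & s)
    = ~q & (t | ~s)
These differ: at q=1, s=0, t=1, E1 = 1 but E2 = 0.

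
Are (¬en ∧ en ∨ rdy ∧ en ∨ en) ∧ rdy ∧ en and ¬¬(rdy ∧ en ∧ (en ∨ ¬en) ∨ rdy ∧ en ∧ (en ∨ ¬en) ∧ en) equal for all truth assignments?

Yes

E1: (¬en ∧ en ∨ rdy ∧ en ∨ en) ∧ rdy ∧ en
    = (rdy ∧ en ∨ en) ∧ rdy ∧ en
    = rdy ∧ en
E2: ¬¬(rdy ∧ en ∧ (en ∨ ¬en) ∨ rdy ∧ en ∧ (en ∨ ¬en) ∧ en)
    = ¬¬(rdy ∧ en ∧ (en ∨ ¬en))
    = ¬¬(rdy ∧ en)
    = rdy ∧ en
Both reduce to rdy ∧ en, so they are equivalent.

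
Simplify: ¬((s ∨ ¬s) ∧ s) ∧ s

¬((s ∨ ¬s) ∧ s) ∧ s
= ¬s ∧ s   [complement / identity]
= False   [complement]

False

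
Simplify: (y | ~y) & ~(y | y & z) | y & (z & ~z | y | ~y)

(y | ~y) & ~(y | y & z) | y & (z & ~z | y | ~y)
= (y | ~y) & ~y | y & (z & ~z | y | ~y)   — absorption
= (y | ~y) & ~y | y & (y | ~y)   — complement / identity
= y | ~y   — distribution
= 1   — complement

1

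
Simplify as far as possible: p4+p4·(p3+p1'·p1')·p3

p4

p4+p4·(p3+p1'·p1')·p3
= p4+p4·(p3+p1')·p3
= p4+p4·p3
= p4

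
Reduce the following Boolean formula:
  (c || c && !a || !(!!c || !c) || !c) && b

(c || c && !a || !(!!c || !c) || !c) && b
= (c || !(!!c || !c) || !c) && b   — absorption
= (c || !c && c || !c) && b   — De Morgan
= (c || !c) && b   — complement / identity
= b   — complement / identity

b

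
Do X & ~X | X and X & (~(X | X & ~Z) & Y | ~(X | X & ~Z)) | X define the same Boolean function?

E1: X & ~X | X
    = X   [complement / identity]
E2: X & (~(X | X & ~Z) & Y | ~(X | X & ~Z)) | X
    = X & ~(X | X & ~Z) | X   [absorption]
    = X & ~X | X   [absorption]
    = X   [complement / identity]
Both reduce to X, so they are equivalent.

Yes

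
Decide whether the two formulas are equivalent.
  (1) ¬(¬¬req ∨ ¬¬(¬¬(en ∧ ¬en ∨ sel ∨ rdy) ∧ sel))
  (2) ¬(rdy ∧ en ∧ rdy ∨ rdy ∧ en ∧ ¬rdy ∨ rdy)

No

E1: ¬(¬¬req ∨ ¬¬(¬¬(en ∧ ¬en ∨ sel ∨ rdy) ∧ sel))
    = ¬req ∧ ¬(¬¬(en ∧ ¬en ∨ sel ∨ rdy) ∧ sel)
    = ¬req ∧ ¬(¬¬(sel ∨ rdy) ∧ sel)
    = ¬req ∧ ¬((sel ∨ rdy) ∧ sel)
    = ¬req ∧ ¬sel
E2: ¬(rdy ∧ en ∧ rdy ∨ rdy ∧ en ∧ ¬rdy ∨ rdy)
    = ¬(rdy ∧ en ∨ rdy)
    = ¬rdy
These differ: at en=0, rdy=0, req=1, sel=1, E1 = 0 but E2 = 1.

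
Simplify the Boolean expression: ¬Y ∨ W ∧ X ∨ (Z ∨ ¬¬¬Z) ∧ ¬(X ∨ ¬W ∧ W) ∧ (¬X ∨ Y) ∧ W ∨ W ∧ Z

¬Y ∨ W

¬Y ∨ W ∧ X ∨ (Z ∨ ¬¬¬Z) ∧ ¬(X ∨ ¬W ∧ W) ∧ (¬X ∨ Y) ∧ W ∨ W ∧ Z
= ¬Y ∨ W ∧ X ∨ (Z ∨ ¬¬¬Z) ∧ ¬X ∧ (¬X ∨ Y) ∧ W ∨ W ∧ Z   — complement / identity
= ¬Y ∨ W ∧ X ∨ (Z ∨ ¬Z) ∧ ¬X ∧ (¬X ∨ Y) ∧ W ∨ W ∧ Z   — double negation
= ¬Y ∨ W ∧ X ∨ ¬X ∧ (¬X ∨ Y) ∧ W ∨ W ∧ Z   — complement / identity
= ¬Y ∨ W ∧ X ∨ ¬X ∧ W ∨ W ∧ Z   — absorption
= ¬Y ∨ W ∨ W ∧ Z   — distribution
= ¬Y ∨ W   — absorption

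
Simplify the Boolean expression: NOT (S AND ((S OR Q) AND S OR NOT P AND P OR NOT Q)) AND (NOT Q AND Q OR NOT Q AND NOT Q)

NOT (S AND ((S OR Q) AND S OR NOT P AND P OR NOT Q)) AND (NOT Q AND Q OR NOT Q AND NOT Q)
= NOT (S AND ((S OR Q) AND S OR NOT Q)) AND (NOT Q AND Q OR NOT Q AND NOT Q)   — complement / identity
= NOT (S AND ((S OR Q) AND S OR NOT Q)) AND NOT Q   — distribution
= NOT (S AND (S OR NOT Q)) AND NOT Q   — absorption
= NOT S AND NOT Q   — absorption

NOT S AND NOT Q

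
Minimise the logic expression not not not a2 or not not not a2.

not a2

not not not a2 or not not not a2
= not not not a2 or not a2
= not a2 or not a2
= not a2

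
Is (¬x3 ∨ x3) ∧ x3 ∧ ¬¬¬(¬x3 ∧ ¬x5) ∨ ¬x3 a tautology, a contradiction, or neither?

tautology

(¬x3 ∨ x3) ∧ x3 ∧ ¬¬¬(¬x3 ∧ ¬x5) ∨ ¬x3
= x3 ∧ ¬¬¬(¬x3 ∧ ¬x5) ∨ ¬x3   — complement / identity
= x3 ∧ ¬(¬x3 ∧ ¬x5) ∨ ¬x3   — double negation
= x3 ∧ (x3 ∨ x5) ∨ ¬x3   — De Morgan
= x3 ∨ ¬x3   — absorption
= True   — complement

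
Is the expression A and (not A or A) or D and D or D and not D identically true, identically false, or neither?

A and (not A or A) or D and D or D and not D
= A and (not A or A) or D
= A or D
This depends on A, D, so it is not a constant.

neither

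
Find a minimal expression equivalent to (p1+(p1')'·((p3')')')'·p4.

p1'·p4

(p1+(p1')'·((p3')')')'·p4
= (p1+p1·((p3')')')'·p4
= (p1+p1·p3')'·p4
= p1'·p4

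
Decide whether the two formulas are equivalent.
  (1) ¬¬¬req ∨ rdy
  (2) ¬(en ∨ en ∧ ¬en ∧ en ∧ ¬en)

E1: ¬¬¬req ∨ rdy
    = ¬req ∨ rdy   — double negation
E2: ¬(en ∨ en ∧ ¬en ∧ en ∧ ¬en)
    = ¬(en ∨ en ∧ ¬en)   — idempotence
    = ¬en   — complement / identity
These differ: at en=1, rdy=0, req=0, E1 = 1 but E2 = 0.

No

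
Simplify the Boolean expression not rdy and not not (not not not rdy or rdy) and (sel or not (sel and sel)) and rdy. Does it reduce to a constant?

False

not rdy and not not (not not not rdy or rdy) and (sel or not (sel and sel)) and rdy
= not rdy and not not (not rdy or rdy) and (sel or not (sel and sel)) and rdy   (double negation)
= not rdy and (not rdy or rdy) and (sel or not (sel and sel)) and rdy   (double negation)
= not rdy and (not rdy or rdy) and (sel or not sel) and rdy   (idempotence)
= not rdy and (sel or not sel) and rdy   (complement / identity)
= not rdy and rdy   (complement / identity)
= False   (complement)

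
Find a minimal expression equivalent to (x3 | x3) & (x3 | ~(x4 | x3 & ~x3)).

(x3 | x3) & (x3 | ~(x4 | x3 & ~x3))
= (x3 | x3) & (x3 | ~x4)   — complement / identity
= x3 & (x3 | ~x4)   — idempotence
= x3   — absorption

x3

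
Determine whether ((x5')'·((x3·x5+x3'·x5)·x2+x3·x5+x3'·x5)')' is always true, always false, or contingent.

((x5')'·((x3·x5+x3'·x5)·x2+x3·x5+x3'·x5)')'
= ((x5')'·(x3·x5+x3'·x5)')'   [absorption]
= x5'+x3·x5+x3'·x5   [De Morgan]
= x5'+x5   [distribution]
= 1   [complement]

always true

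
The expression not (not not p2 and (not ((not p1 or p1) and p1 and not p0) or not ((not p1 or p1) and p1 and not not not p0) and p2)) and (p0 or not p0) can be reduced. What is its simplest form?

not p2 or p1 and not p0

not (not not p2 and (not ((not p1 or p1) and p1 and not p0) or not ((not p1 or p1) and p1 and not not not p0) and p2)) and (p0 or not p0)
= not (not not p2 and (not ((not p1 or p1) and p1 and not p0) or not ((not p1 or p1) and p1 and not p0) and p2)) and (p0 or not p0)
= not (not not p2 and not ((not p1 or p1) and p1 and not p0)) and (p0 or not p0)
= not (not not p2 and not (p1 and not p0)) and (p0 or not p0)
= (not p2 or p1 and not p0) and (p0 or not p0)
= not p2 or p1 and not p0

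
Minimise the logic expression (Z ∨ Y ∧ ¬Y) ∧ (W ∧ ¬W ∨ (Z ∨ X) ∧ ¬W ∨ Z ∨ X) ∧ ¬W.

Z ∧ ¬W

(Z ∨ Y ∧ ¬Y) ∧ (W ∧ ¬W ∨ (Z ∨ X) ∧ ¬W ∨ Z ∨ X) ∧ ¬W
= Z ∧ (W ∧ ¬W ∨ (Z ∨ X) ∧ ¬W ∨ Z ∨ X) ∧ ¬W   — complement / identity
= Z ∧ ((Z ∨ X) ∧ ¬W ∨ Z ∨ X) ∧ ¬W   — complement / identity
= Z ∧ (Z ∨ X) ∧ ¬W   — absorption
= Z ∧ ¬W   — absorption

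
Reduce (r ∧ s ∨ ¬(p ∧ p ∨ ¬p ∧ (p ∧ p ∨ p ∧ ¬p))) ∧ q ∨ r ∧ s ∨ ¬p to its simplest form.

r ∧ s ∨ ¬p

(r ∧ s ∨ ¬(p ∧ p ∨ ¬p ∧ (p ∧ p ∨ p ∧ ¬p))) ∧ q ∨ r ∧ s ∨ ¬p
= (r ∧ s ∨ ¬(p ∧ p ∨ ¬p ∧ p)) ∧ q ∨ r ∧ s ∨ ¬p
= (r ∧ s ∨ ¬p) ∧ q ∨ r ∧ s ∨ ¬p
= r ∧ s ∨ ¬p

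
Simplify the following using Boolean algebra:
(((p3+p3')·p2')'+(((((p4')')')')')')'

p2'·p4'

(((p3+p3')·p2')'+(((((p4')')')')')')'
= ((p2')'+(((((p4')')')')')')'   — complement / identity
= ((p2')'+(((p4')')')')'   — double negation
= p2'·((p4')')'   — De Morgan
= p2'·p4'   — double negation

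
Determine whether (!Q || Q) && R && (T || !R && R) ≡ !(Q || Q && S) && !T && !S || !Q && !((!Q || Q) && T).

E1: (!Q || Q) && R && (T || !R && R)
    = (!Q || Q) && R && T
    = R && T
E2: !(Q || Q && S) && !T && !S || !Q && !((!Q || Q) && T)
    = !Q && !T && !S || !Q && !((!Q || Q) && T)
    = !Q && !T && !S || !Q && !T
    = !Q && !T
These differ: at Q=0, R=1, S=0, T=0, E1 = 0 but E2 = 1.

No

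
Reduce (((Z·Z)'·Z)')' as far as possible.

(((Z·Z)'·Z)')'
= ((Z'·Z)')'   (idempotence)
= Z'·Z   (double negation)
= 0   (complement)

0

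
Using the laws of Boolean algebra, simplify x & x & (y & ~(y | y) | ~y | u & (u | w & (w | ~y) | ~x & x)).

x & (~y | u)

x & x & (y & ~(y | y) | ~y | u & (u | w & (w | ~y) | ~x & x))
= x & x & (y & ~(y | y) | ~y | u & (u | w | ~x & x))   [absorption]
= x & x & (y & ~(y | y) | ~y | u & (u | w))   [complement / identity]
= x & x & (y & ~y | ~y | u & (u | w))   [idempotence]
= x & x & (~y | u & (u | w))   [complement / identity]
= x & x & (~y | u)   [absorption]
= x & (~y | u)   [idempotence]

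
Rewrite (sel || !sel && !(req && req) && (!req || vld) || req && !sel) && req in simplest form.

(sel || !sel && !(req && req) && (!req || vld) || req && !sel) && req
= (sel || !sel && !req && (!req || vld) || req && !sel) && req   (idempotence)
= (sel || (!req && (!req || vld) || req) && !sel) && req   (distribution)
= (sel || (!req || req) && !sel) && req   (absorption)
= (sel || !sel) && req   (complement / identity)
= req   (complement / identity)

req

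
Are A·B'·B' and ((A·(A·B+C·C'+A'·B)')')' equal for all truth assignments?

E1: A·B'·B'
    = A·B'   — idempotence
E2: ((A·(A·B+C·C'+A'·B)')')'
    = ((A·(A·B+A'·B)')')'   — complement / identity
    = ((A·B')')'   — distribution
    = A·B'   — double negation
Both reduce to A·B', so they are equivalent.

Yes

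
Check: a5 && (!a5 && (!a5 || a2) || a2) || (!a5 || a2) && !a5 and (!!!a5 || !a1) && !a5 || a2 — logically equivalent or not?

Yes

E1: a5 && (!a5 && (!a5 || a2) || a2) || (!a5 || a2) && !a5
    = a5 && (!a5 || a2) || (!a5 || a2) && !a5   [absorption]
    = !a5 || a2   [distribution]
E2: (!!!a5 || !a1) && !a5 || a2
    = (!a5 || !a1) && !a5 || a2   [double negation]
    = !a5 || a2   [absorption]
Both reduce to !a5 || a2, so they are equivalent.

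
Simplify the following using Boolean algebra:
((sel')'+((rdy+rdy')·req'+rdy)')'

sel'·(req'+rdy)

((sel')'+((rdy+rdy')·req'+rdy)')'
= ((sel')'+(req'+rdy)')'   [complement / identity]
= sel'·(req'+rdy)   [De Morgan]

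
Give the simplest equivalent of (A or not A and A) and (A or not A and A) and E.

A and E

(A or not A and A) and (A or not A and A) and E
= (A and A or not A and A) and E   [distribution]
= A and E   [distribution]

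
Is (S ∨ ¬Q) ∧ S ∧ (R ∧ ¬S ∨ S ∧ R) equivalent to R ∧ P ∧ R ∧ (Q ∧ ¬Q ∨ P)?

No

E1: (S ∨ ¬Q) ∧ S ∧ (R ∧ ¬S ∨ S ∧ R)
    = (S ∨ ¬Q) ∧ S ∧ R   (distribution)
    = S ∧ R   (absorption)
E2: R ∧ P ∧ R ∧ (Q ∧ ¬Q ∨ P)
    = R ∧ P ∧ R ∧ P   (complement / identity)
    = R ∧ P   (idempotence)
These differ: at P=0, Q=1, R=1, S=1, E1 = 1 but E2 = 0.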